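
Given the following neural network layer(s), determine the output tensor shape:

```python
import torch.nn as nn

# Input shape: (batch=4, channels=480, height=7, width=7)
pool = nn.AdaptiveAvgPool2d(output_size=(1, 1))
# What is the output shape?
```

Input: (4, 480, 7, 7) -> Output: (4, 480, 1, 1)

Answer: (4, 480, 1, 1)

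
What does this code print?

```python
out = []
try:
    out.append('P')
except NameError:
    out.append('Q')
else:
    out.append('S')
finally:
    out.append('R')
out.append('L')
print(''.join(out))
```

Execution trace: 'P' (try body, no exception) → 'S' (else) → 'R' (finally) → 'L' (after the try/except). Output: PSRL

Answer: PSRL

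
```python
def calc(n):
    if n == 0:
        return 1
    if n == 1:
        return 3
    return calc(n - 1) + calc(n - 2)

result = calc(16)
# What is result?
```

Build up from base cases: calc(0)=1, calc(1)=3, calc(2)=4, calc(3)=7, calc(4)=11, calc(5)=18, calc(6)=29, ..., calc(16)=3571

Answer: 3571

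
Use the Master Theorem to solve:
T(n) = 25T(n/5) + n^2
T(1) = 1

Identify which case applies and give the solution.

a=25, b=5, f(n)=n^2. log_5(25) = 2. Since c=2 = 2, Case 2 applies: T(n) = Θ(n^log_b(a) · log n) = O(n^2 log n).

Answer: O(n^2 log n) - Case 2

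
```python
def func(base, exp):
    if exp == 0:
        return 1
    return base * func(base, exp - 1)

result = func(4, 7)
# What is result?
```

func(4, 7) = 4 * 4 * 4 * 4 * 4 * 4 * 4 = 16384

Answer: 16384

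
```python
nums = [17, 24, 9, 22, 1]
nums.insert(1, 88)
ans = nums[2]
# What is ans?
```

Trace:
`nums = [17, 24, 9, 22, 1]` → nums = [17, 24, 9, 22, 1]
`nums.insert(1, 88)` → nums = [17, 88, 24, 9, 22, 1]
`ans = nums[2]` → ans = 24
So ans = 24

Answer: 24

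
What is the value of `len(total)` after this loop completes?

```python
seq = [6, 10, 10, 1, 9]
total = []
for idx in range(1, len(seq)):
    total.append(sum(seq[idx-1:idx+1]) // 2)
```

Number of 2-element averages
`total` takes the values: [] → [8] → [8, 10] → [8, 10, 5] → [8, 10, 5, 5]
So `len(total)` = 4

Answer: 4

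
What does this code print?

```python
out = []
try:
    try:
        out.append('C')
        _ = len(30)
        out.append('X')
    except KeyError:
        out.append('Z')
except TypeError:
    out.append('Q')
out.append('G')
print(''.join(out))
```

Execution trace: 'C' (try body) → 'Q' (outer except TypeError) → 'G' (after the try/except). Output: CQG

Answer: CQG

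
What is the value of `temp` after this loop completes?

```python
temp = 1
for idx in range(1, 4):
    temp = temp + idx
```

Start at 1, add 1 through 3
`temp` takes the values: 1 → 2 → 4 → 7

Answer: 7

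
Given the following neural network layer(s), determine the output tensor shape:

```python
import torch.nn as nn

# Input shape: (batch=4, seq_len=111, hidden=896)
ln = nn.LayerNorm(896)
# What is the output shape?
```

Input: (4, 111, 896) -> Output: (4, 111, 896)

Answer: (4, 111, 896)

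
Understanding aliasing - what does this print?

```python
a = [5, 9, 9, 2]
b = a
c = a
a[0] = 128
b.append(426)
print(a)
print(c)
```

Key concept: multiple aliases.
Step by step:
`a = [5, 9, 9, 2]` → a = [5, 9, 9, 2]
`b = a` → b = [5, 9, 9, 2] (same object as a)
`c = a` → c = [5, 9, 9, 2] (same object as a, b)
`a[0] = 128` → a = [128, 9, 9, 2] (same object as b, c); b = [128, 9, 9, 2] (same object as a, c); c = [128, 9, 9, 2] (same object as a, b)
`b.append(426)` → a = [128, 9, 9, 2, 426] (same object as b, c); b = [128, 9, 9, 2, 426] (same object as a, c); c = [128, 9, 9, 2, 426] (same object as a, b)
`print(a)` → prints [128, 9, 9, 2, 426]
`print(c)` → prints [128, 9, 9, 2, 426]

Answer:
[128, 9, 9, 2, 426]
[128, 9, 9, 2, 426]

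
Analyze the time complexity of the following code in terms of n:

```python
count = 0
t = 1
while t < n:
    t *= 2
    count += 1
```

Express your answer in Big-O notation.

Each loop level contributes: log n. Multiplying the contributions gives O(log n).

Answer: O(log n)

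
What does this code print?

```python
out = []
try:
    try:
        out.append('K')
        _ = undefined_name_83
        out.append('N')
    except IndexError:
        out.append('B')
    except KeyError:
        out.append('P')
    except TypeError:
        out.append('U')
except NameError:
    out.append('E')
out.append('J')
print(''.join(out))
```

Execution trace: 'K' (try body) → 'E' (outer except NameError) → 'J' (after the try/except). Output: KEJ

Answer: KEJ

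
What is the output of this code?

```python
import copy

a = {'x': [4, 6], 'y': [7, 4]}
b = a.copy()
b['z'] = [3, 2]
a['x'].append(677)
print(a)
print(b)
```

Key concept: shallow copy of dict with mutable values.
Step by step:
`a = {'x': [4, 6], 'y': [7, 4]}` → a = {'x': [4, 6], 'y': [7, 4]}
`b = a.copy()` → b = {'x': [4, 6], 'y': [7, 4]}
`b['z'] = [3, 2]` → b = {'x': [4, 6], 'y': [7, 4], 'z': [3, 2]}
`a['x'].append(677)` → a = {'x': [4, 6, 677], 'y': [7, 4]}; b = {'x': [4, 6, 677], 'y': [7, 4], 'z': [3, 2]}
`print(a)` → prints {'x': [4, 6, 677], 'y': [7, 4]}
`print(b)` → prints {'x': [4, 6, 677], 'y': [7, 4], 'z': [3, 2]}

Answer:
{'x': [4, 6, 677], 'y': [7, 4]}
{'x': [4, 6, 677], 'y': [7, 4], 'z': [3, 2]}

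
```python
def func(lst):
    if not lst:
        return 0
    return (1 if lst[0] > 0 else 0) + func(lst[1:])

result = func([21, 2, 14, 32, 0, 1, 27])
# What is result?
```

Count of positive elements in [21, 2, 14, 32, 0, 1, 27] = 6

Answer: 6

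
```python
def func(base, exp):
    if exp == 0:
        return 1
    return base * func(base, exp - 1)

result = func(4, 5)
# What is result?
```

func(4, 5) = 4 * 4 * 4 * 4 * 4 = 1024

Answer: 1024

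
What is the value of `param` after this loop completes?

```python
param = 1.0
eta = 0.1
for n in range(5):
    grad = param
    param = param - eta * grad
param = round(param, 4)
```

Gradient descent: w = 1.0 * (1 - 0.1)^5
`param` takes the values: 1.0 → 0.9 → 0.81 → 0.729 → 0.6561 → 0.59049 → 0.5905

Answer: 0.5905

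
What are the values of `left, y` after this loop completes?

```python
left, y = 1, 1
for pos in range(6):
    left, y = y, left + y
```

Fibonacci: after 6 iterations
`left, y` takes the values: (1, 1) → (1, 2) → (2, 3) → (3, 5) → (5, 8) → (8, 13) → (13, 21)

Answer: 13, 21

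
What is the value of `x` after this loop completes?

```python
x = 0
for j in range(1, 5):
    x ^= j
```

XOR of 1 to 4
`x` takes the values: 0 → 1 → 3 → 0 → 4

Answer: 4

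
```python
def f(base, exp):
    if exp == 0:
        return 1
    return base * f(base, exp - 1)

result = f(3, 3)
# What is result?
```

f(3, 3) = 3 * 3 * 3 = 27

Answer: 27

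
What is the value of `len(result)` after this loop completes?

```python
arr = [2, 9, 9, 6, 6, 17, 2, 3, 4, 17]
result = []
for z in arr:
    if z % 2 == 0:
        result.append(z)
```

Count even numbers in [2, 9, 9, 6, 6, 17, 2, 3, 4, 17]
`result` takes the values: [] → [2] → [2, 6] → [2, 6, 6] → [2, 6, 6, 2] → [2, 6, 6, 2, 4]
So `len(result)` = 5

Answer: 5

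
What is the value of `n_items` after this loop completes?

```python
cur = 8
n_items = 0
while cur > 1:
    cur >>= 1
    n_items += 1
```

Count right shifts until 1
`n_items` takes the values: 0 → 1 → 2 → 3

Answer: 3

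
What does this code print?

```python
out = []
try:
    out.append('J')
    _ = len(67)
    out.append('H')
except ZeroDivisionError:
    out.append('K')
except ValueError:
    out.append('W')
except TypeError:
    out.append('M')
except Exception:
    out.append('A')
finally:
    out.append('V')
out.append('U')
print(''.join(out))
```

Execution trace: 'J' (try body) → 'M' (except TypeError) → 'V' (finally) → 'U' (after the try/except). Output: JMVU

Answer: JMVU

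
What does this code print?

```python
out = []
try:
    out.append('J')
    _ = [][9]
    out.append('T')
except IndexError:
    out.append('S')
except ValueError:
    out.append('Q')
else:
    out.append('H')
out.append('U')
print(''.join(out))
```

Execution trace: 'J' (try body) → 'S' (except IndexError) → 'U' (after the try/except). Output: JSU

Answer: JSU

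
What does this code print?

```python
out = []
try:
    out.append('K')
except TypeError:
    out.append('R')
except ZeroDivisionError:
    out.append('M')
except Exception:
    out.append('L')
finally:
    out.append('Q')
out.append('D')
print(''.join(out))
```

Execution trace: 'K' (try body, no exception) → 'Q' (finally) → 'D' (after the try/except). Output: KQD

Answer: KQD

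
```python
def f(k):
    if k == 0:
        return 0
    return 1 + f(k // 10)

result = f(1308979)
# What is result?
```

Count of digits of 1308979: 7

Answer: 7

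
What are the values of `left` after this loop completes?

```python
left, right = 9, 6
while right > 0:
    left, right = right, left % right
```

GCD of 9 and 6
`left` takes the values: 9 → 6 → 3

Answer: 3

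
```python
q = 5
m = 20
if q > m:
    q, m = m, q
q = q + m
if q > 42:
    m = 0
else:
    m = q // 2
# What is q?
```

Trace:
`q = 5` → q = 5
`m = 20` → m = 20
`if q > m: ...` → q > m is False → no variable changes
`q = q + m` → q = 25
`if q > 42: ...` → q > 42 is False, take else branch → m = 12
So q = 25

Answer: 25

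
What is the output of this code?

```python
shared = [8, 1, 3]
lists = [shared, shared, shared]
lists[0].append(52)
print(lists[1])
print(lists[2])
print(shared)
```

Key concept: list of same reference.
Step by step:
`shared = [8, 1, 3]` → shared = [8, 1, 3]
`lists = [shared, shared, shared]` → lists = [[8, 1, 3], [8, 1, 3], [8, 1, 3]]
`lists[0].append(52)` → shared = [8, 1, 3, 52]; lists = [[8, 1, 3, 52], [8, 1, 3, 52], [8, 1, 3, 52]]
`print(lists[1])` → prints [8, 1, 3, 52]
`print(lists[2])` → prints [8, 1, 3, 52]
`print(shared)` → prints [8, 1, 3, 52]

Answer:
[8, 1, 3, 52]
[8, 1, 3, 52]
[8, 1, 3, 52]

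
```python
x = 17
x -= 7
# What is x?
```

Trace:
`x = 17` → x = 17
`x -= 7` → x = 10
So x = 10

Answer: 10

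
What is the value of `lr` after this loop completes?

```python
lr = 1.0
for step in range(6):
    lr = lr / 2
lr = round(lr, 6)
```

Halving LR 6 times: 1 / 2^6
`lr` takes the values: 1.0 → 0.5 → 0.25 → 0.125 → 0.0625 → 0.03125 → 0.015625

Answer: 0.015625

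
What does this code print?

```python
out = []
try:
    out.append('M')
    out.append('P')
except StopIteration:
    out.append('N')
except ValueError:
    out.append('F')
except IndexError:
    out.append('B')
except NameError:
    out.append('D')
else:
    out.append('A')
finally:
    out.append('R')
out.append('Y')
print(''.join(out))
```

Execution trace: 'M' (try body) → 'P' (try body, no exception) → 'A' (else) → 'R' (finally) → 'Y' (after the try/except). Output: MPARY

Answer: MPARY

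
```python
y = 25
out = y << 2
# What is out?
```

Trace:
`y = 25` → y = 25
`out = y << 2` → out = 100
So out = 100

Answer: 100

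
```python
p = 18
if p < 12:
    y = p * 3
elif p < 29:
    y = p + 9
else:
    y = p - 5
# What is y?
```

Trace:
`p = 18` → p = 18
`if p < 12: ...` → p < 12 is False, p < 29 is True → y = 27
So y = 27

Answer: 27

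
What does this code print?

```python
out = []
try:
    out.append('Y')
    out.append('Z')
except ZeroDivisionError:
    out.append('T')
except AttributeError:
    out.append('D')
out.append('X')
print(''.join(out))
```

Execution trace: 'Y' (try body) → 'Z' (try body, no exception) → 'X' (after the try/except). Output: YZX

Answer: YZX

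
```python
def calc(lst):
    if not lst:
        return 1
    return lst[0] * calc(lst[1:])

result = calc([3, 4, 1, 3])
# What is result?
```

Product over [3, 4, 1, 3] = 3 * 4 * 1 * 3 = 36

Answer: 36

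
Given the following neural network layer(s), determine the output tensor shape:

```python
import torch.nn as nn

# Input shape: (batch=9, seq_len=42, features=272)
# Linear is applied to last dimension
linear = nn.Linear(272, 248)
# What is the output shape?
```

Input: (9, 42, 272) -> Output: (9, 42, 248)

Answer: (9, 42, 248)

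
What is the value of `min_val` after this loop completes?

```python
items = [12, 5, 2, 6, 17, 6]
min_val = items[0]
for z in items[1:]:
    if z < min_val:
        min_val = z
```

Minimum of [12, 5, 2, 6, 17, 6]
`min_val` takes the values: 12 → 5 → 2

Answer: 2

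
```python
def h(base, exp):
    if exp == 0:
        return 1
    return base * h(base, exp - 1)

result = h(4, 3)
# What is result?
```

h(4, 3) = 4 * 4 * 4 = 64

Answer: 64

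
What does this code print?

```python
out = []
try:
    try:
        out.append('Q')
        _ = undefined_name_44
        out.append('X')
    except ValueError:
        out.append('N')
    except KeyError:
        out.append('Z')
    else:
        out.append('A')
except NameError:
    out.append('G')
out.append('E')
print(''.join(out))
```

Execution trace: 'Q' (try body) → 'G' (outer except NameError) → 'E' (after the try/except). Output: QGE

Answer: QGE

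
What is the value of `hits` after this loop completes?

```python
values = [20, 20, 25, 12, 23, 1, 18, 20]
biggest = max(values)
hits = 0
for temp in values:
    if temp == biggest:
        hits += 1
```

Count of max value 25 in [20, 20, 25, 12, 23, 1, 18, 20]
`hits` takes the values: 0 → 1

Answer: 1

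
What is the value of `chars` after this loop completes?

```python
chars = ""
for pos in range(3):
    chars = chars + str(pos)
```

Concatenate digits 0 to 2
`chars` takes the values: "" → "0" → "01" → "012"

Answer: "012"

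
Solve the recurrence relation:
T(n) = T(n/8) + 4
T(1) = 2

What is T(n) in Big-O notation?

Each step divides n by 8 and adds 4. After log_8(n) steps we reach T(1)=2. So T(n) = 4·log_8(n) + 2 = O(log n).

Answer: O(log n)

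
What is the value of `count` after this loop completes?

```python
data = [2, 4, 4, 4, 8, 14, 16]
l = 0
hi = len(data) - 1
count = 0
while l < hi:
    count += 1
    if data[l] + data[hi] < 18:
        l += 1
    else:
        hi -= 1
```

Steps to find pair summing to 18
`count` takes the values: 0 → 1 → 2 → 3 → 4 → 5 → 6

Answer: 6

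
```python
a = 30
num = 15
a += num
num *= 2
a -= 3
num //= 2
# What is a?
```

Trace:
`a = 30` → a = 30
`num = 15` → num = 15
`a += num` → a = 45
`num *= 2` → num = 30
`a -= 3` → a = 42
`num //= 2` → num = 15
So a = 42

Answer: 42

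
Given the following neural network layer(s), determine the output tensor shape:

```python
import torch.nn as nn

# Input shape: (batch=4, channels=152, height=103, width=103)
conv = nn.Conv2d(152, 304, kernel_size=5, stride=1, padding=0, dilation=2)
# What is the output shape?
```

Input: (4, 152, 103, 103) -> Output: (4, 304, 95, 95)

Answer: (4, 304, 95, 95)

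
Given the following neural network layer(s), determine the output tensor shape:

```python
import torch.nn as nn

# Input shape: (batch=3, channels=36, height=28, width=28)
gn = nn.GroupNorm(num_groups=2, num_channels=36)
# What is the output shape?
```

Input: (3, 36, 28, 28) -> Output: (3, 36, 28, 28)

Answer: (3, 36, 28, 28)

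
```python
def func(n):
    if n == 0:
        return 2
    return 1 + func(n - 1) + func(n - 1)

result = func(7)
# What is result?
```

func(n) = 1 + 2·func(n-1), func(0)=2. Closed form: (2+1)·2^7 - 1 = 383.

Answer: 383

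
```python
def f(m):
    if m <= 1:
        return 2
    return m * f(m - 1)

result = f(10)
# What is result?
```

f(10) = 10 * 9 * 8 * 7 * 6 * 5 * 4 * 3 * 2 * 2 = 7257600

Answer: 7257600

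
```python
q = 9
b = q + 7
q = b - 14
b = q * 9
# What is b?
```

Trace:
`q = 9` → q = 9
`b = q + 7` → b = 16
`q = b - 14` → q = 2
`b = q * 9` → b = 18
So b = 18

Answer: 18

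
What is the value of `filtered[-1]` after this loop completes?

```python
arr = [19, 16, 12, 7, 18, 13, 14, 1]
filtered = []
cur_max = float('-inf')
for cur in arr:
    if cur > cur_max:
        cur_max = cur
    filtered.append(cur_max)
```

Running max ends at 19
`filtered` takes the values: [] → [19] → [19, 19] → [19, 19, 19] → [19, 19, 19, 19] → [19, 19, 19, 19, 19] → [19, 19, 19, 19, 19, 19] → [19, 19, 19, 19, 19, 19, 19] → [19, 19, 19, 19, 19, 19, 19, 19]
So `filtered[-1]` = 19

Answer: 19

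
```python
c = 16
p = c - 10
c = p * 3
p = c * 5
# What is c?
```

Trace:
`c = 16` → c = 16
`p = c - 10` → p = 6
`c = p * 3` → c = 18
`p = c * 5` → p = 90
So c = 18

Answer: 18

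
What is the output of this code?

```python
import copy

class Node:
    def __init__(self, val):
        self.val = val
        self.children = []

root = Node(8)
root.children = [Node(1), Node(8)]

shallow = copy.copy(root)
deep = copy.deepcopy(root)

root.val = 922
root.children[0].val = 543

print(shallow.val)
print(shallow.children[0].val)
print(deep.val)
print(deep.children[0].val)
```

Key concept: deep copy with custom objects.
Step by step:
`root = Node(8)` → root = Node(val=8, children=[])
`root.children = [Node(1), Node(8)]` → root = Node(val=8, children=[Node(val=1, children=[]), Node(val=8, children=[])])
`shallow = copy.copy(root)` → shallow = Node(val=8, children=[Node(val=1, children=[]), Node(val=8, children=[])])
`deep = copy.deepcopy(root)` → deep = Node(val=8, children=[Node(val=1, children=[]), Node(val=8, children=[])])
`root.val = 922` → root = Node(val=922, children=[Node(val=1, children=[]), Node(val=8, children=[])])
`root.children[0].val = 543` → root = Node(val=922, children=[Node(val=543, children=[]), Node(val=8, children=[])]); shallow = Node(val=8, children=[Node(val=543, children=[]), Node(val=8, children=[])])
`print(shallow.val)` → prints 8
`print(shallow.children[0].val)` → prints 543
`print(deep.val)` → prints 8
`print(deep.children[0].val)` → prints 1

Answer:
8
543
8
1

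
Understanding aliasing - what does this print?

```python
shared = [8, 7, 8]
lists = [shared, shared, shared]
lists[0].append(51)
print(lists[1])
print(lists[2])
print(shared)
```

Key concept: list of same reference.
Step by step:
`shared = [8, 7, 8]` → shared = [8, 7, 8]
`lists = [shared, shared, shared]` → lists = [[8, 7, 8], [8, 7, 8], [8, 7, 8]]
`lists[0].append(51)` → shared = [8, 7, 8, 51]; lists = [[8, 7, 8, 51], [8, 7, 8, 51], [8, 7, 8, 51]]
`print(lists[1])` → prints [8, 7, 8, 51]
`print(lists[2])` → prints [8, 7, 8, 51]
`print(shared)` → prints [8, 7, 8, 51]

Answer:
[8, 7, 8, 51]
[8, 7, 8, 51]
[8, 7, 8, 51]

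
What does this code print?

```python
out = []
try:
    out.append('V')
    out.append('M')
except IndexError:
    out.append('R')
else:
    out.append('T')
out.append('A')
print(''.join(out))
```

Execution trace: 'V' (try body) → 'M' (try body, no exception) → 'T' (else) → 'A' (after the try/except). Output: VMTA

Answer: VMTA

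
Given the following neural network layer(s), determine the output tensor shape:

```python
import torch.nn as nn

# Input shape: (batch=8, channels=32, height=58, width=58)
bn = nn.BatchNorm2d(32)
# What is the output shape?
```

Input: (8, 32, 58, 58) -> Output: (8, 32, 58, 58)

Answer: (8, 32, 58, 58)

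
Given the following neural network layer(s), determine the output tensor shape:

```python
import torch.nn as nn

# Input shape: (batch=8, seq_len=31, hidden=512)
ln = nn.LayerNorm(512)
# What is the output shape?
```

Input: (8, 31, 512) -> Output: (8, 31, 512)

Answer: (8, 31, 512)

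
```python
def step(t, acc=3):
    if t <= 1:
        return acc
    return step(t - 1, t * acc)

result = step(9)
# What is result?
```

Accumulator trace (n, acc): (9, 3) -> (8, 27) -> (7, 216) -> (6, 1512) -> (5, 9072) -> (4, 45360) -> (3, 181440) -> (2, 544320) -> (1, 1088640) -> return 1088640

Answer: 1088640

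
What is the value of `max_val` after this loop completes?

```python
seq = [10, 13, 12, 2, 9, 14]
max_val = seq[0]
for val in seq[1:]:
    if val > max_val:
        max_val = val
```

Maximum of [10, 13, 12, 2, 9, 14]
`max_val` takes the values: 10 → 13 → 14

Answer: 14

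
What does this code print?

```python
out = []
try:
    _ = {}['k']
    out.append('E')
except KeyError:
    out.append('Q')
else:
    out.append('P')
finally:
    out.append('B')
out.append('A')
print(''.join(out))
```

Execution trace: 'Q' (except KeyError) → 'B' (finally) → 'A' (after the try/except). Output: QBA

Answer: QBA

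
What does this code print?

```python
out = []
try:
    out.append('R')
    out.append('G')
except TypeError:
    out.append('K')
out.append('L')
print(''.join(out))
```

Execution trace: 'R' (try body) → 'G' (try body, no exception) → 'L' (after the try/except). Output: RGL

Answer: RGL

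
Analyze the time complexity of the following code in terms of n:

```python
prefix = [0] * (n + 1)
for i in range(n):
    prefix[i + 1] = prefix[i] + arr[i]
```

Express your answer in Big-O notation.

This is Prefix sum computation. Time complexity: O(n).

Answer: O(n)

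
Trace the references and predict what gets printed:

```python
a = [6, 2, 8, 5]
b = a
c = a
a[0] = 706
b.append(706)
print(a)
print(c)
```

Key concept: multiple aliases.
Step by step:
`a = [6, 2, 8, 5]` → a = [6, 2, 8, 5]
`b = a` → b = [6, 2, 8, 5] (same object as a)
`c = a` → c = [6, 2, 8, 5] (same object as a, b)
`a[0] = 706` → a = [706, 2, 8, 5] (same object as b, c); b = [706, 2, 8, 5] (same object as a, c); c = [706, 2, 8, 5] (same object as a, b)
`b.append(706)` → a = [706, 2, 8, 5, 706] (same object as b, c); b = [706, 2, 8, 5, 706] (same object as a, c); c = [706, 2, 8, 5, 706] (same object as a, b)
`print(a)` → prints [706, 2, 8, 5, 706]
`print(c)` → prints [706, 2, 8, 5, 706]

Answer:
[706, 2, 8, 5, 706]
[706, 2, 8, 5, 706]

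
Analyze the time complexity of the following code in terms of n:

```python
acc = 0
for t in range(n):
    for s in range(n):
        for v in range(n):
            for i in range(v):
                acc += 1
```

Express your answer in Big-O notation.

Each loop level contributes: n × n × n × n. Multiplying the contributions gives O(n^4).

Answer: O(n^4)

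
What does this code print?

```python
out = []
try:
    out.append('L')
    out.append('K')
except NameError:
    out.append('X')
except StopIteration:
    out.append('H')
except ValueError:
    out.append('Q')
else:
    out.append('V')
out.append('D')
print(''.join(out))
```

Execution trace: 'L' (try body) → 'K' (try body, no exception) → 'V' (else) → 'D' (after the try/except). Output: LKVD

Answer: LKVD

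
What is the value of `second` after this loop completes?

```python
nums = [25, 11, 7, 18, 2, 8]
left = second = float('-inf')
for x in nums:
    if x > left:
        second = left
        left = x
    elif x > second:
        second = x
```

Second largest (with repeats) in [25, 11, 7, 18, 2, 8]
`second` takes the values: -inf → 11 → 18

Answer: 18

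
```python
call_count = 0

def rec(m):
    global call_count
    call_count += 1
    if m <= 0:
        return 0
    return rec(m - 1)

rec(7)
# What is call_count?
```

Linear recursion stepping by 1: 8 calls from m=7 down to ≤0.

Answer: 8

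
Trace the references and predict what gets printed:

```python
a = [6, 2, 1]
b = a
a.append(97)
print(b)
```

Key concept: basic list aliasing.
Step by step:
`a = [6, 2, 1]` → a = [6, 2, 1]
`b = a` → b = [6, 2, 1] (same object as a)
`a.append(97)` → a = [6, 2, 1, 97] (same object as b); b = [6, 2, 1, 97] (same object as a)
`print(b)` → prints [6, 2, 1, 97]

Answer: [6, 2, 1, 97]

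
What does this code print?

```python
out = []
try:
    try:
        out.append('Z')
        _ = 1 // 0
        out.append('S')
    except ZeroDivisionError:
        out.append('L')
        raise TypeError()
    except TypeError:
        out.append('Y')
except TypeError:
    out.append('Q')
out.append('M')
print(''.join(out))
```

Execution trace: 'Z' (inner try body) → 'L' (inner except ZeroDivisionError) → 'Q' (outer except TypeError) → 'M' (after the try/except). Output: ZLQM

Answer: ZLQM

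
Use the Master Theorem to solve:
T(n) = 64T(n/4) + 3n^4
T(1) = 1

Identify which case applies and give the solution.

a=64, b=4, f(n)=3n^4. log_4(64) = 3. Since c=4 > 3 and the regularity condition holds (64(n/4)^4 = (64/4^4)n^4 with 64/4^4 < 1), Case 3 applies: T(n) = Θ(f(n)) = O(n^4).

Answer: O(n^4) - Case 3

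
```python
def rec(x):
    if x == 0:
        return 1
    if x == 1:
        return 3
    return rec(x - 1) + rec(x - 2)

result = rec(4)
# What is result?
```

Build up from base cases: rec(0)=1, rec(1)=3, rec(2)=4, rec(3)=7, rec(4)=11

Answer: 11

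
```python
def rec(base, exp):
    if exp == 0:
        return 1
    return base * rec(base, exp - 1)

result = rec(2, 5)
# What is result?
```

rec(2, 5) = 2 * 2 * 2 * 2 * 2 = 32

Answer: 32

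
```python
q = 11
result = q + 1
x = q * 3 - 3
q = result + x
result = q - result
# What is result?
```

Trace:
`q = 11` → q = 11
`result = q + 1` → result = 12
`x = q * 3 - 3` → x = 30
`q = result + x` → q = 42
`result = q - result` → result = 30
So result = 30

Answer: 30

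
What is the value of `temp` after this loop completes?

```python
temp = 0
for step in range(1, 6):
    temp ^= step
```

XOR of 1 to 5
`temp` takes the values: 0 → 1 → 3 → 0 → 4 → 1

Answer: 1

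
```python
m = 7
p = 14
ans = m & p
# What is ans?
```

Trace:
`m = 7` → m = 7
`p = 14` → p = 14
`ans = m & p` → ans = 6
So ans = 6

Answer: 6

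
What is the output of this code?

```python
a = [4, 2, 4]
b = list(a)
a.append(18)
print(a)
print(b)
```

Key concept: list() constructor creates copy.
Step by step:
`a = [4, 2, 4]` → a = [4, 2, 4]
`b = list(a)` → b = [4, 2, 4]
`a.append(18)` → a = [4, 2, 4, 18]
`print(a)` → prints [4, 2, 4, 18]
`print(b)` → prints [4, 2, 4]

Answer:
[4, 2, 4, 18]
[4, 2, 4]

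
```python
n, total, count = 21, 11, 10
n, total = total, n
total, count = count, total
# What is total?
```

Trace:
`n, total, count = 21, 11, 10` → n = 21; total = 11; count = 10
`n, total = total, n` → n = 11; total = 21
`total, count = count, total` → total = 10; count = 21
So total = 10

Answer: 10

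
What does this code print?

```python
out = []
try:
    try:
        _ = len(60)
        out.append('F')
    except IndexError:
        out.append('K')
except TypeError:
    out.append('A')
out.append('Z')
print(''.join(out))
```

Execution trace: 'A' (outer except TypeError) → 'Z' (after the try/except). Output: AZ

Answer: AZ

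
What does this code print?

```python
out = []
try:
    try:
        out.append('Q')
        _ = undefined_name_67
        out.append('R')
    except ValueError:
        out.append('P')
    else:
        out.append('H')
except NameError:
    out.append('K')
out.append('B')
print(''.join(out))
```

Execution trace: 'Q' (inner try body) → 'K' (outer except NameError) → 'B' (after the try/except). Output: QKB

Answer: QKB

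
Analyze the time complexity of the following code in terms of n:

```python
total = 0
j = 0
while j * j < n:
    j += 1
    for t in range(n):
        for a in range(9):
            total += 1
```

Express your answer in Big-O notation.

Each loop level contributes: √n × n × 1. Multiplying the contributions gives O(n√n).

Answer: O(n√n)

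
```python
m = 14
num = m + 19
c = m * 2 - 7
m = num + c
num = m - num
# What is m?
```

Trace:
`m = 14` → m = 14
`num = m + 19` → num = 33
`c = m * 2 - 7` → c = 21
`m = num + c` → m = 54
`num = m - num` → num = 21
So m = 54

Answer: 54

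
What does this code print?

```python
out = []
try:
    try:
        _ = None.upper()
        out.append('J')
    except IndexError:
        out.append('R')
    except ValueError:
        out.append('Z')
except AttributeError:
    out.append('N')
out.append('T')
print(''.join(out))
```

Execution trace: 'N' (outer except AttributeError) → 'T' (after the try/except). Output: NT

Answer: NT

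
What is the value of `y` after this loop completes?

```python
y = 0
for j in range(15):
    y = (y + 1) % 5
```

Increment mod 5, 15 times = 0
`y` takes the values: 0 → 1 → 2 → 3 → 4 → 0 → 1 → 2 → 3 → 4 → 0 → 1 → 2 → 3 → 4 → 0

Answer: 0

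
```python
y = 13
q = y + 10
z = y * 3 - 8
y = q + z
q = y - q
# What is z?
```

Trace:
`y = 13` → y = 13
`q = y + 10` → q = 23
`z = y * 3 - 8` → z = 31
`y = q + z` → y = 54
`q = y - q` → q = 31
So z = 31

Answer: 31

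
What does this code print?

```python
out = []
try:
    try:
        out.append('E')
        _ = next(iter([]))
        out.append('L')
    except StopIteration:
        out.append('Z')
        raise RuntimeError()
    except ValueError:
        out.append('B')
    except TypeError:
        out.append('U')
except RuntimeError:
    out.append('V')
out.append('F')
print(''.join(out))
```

Execution trace: 'E' (inner try body) → 'Z' (inner except StopIteration) → 'V' (outer except RuntimeError) → 'F' (after the try/except). Output: EZVF

Answer: EZVF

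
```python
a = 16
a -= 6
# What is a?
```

Trace:
`a = 16` → a = 16
`a -= 6` → a = 10
So a = 10

Answer: 10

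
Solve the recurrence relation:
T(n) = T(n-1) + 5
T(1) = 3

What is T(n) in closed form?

Unrolling: T(n) = T(1) + 5·(n-1) = 3 + 5(n-1) = 5n - 2.

Answer: T(n) = 5n - 2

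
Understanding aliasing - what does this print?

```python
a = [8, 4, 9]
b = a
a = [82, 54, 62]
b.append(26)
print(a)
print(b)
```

Key concept: rebinding vs mutation: a is rebound to a new list, b still points at the original.
Step by step:
`a = [8, 4, 9]` → a = [8, 4, 9]
`b = a` → b = [8, 4, 9] (same object as a)
`a = [82, 54, 62]` → a = [82, 54, 62]
`b.append(26)` → b = [8, 4, 9, 26]
`print(a)` → prints [82, 54, 62]
`print(b)` → prints [8, 4, 9, 26]

Answer:
[82, 54, 62]
[8, 4, 9, 26]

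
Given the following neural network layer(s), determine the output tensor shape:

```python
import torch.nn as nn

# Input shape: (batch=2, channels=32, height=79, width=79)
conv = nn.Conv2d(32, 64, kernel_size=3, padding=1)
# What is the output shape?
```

Input: (2, 32, 79, 79) -> Output: (2, 64, 79, 79)

Answer: (2, 64, 79, 79)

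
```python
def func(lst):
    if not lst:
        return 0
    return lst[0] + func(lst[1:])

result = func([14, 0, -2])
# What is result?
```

14 + 0 + (-2) + 0 = 12

Answer: 12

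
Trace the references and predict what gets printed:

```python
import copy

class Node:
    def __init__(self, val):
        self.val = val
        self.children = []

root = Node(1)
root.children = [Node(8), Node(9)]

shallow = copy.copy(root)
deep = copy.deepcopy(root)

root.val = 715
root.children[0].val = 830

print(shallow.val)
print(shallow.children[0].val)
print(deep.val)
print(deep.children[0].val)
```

Key concept: deep copy with custom objects.
Step by step:
`root = Node(1)` → root = Node(val=1, children=[])
`root.children = [Node(8), Node(9)]` → root = Node(val=1, children=[Node(val=8, children=[]), Node(val=9, children=[])])
`shallow = copy.copy(root)` → shallow = Node(val=1, children=[Node(val=8, children=[]), Node(val=9, children=[])])
`deep = copy.deepcopy(root)` → deep = Node(val=1, children=[Node(val=8, children=[]), Node(val=9, children=[])])
`root.val = 715` → root = Node(val=715, children=[Node(val=8, children=[]), Node(val=9, children=[])])
`root.children[0].val = 830` → root = Node(val=715, children=[Node(val=830, children=[]), Node(val=9, children=[])]); shallow = Node(val=1, children=[Node(val=830, children=[]), Node(val=9, children=[])])
`print(shallow.val)` → prints 1
`print(shallow.children[0].val)` → prints 830
`print(deep.val)` → prints 1
`print(deep.children[0].val)` → prints 8

Answer:
1
830
1
8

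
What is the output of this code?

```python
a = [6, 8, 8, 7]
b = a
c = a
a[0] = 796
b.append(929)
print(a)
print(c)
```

Key concept: multiple aliases.
Step by step:
`a = [6, 8, 8, 7]` → a = [6, 8, 8, 7]
`b = a` → b = [6, 8, 8, 7] (same object as a)
`c = a` → c = [6, 8, 8, 7] (same object as a, b)
`a[0] = 796` → a = [796, 8, 8, 7] (same object as b, c); b = [796, 8, 8, 7] (same object as a, c); c = [796, 8, 8, 7] (same object as a, b)
`b.append(929)` → a = [796, 8, 8, 7, 929] (same object as b, c); b = [796, 8, 8, 7, 929] (same object as a, c); c = [796, 8, 8, 7, 929] (same object as a, b)
`print(a)` → prints [796, 8, 8, 7, 929]
`print(c)` → prints [796, 8, 8, 7, 929]

Answer:
[796, 8, 8, 7, 929]
[796, 8, 8, 7, 929]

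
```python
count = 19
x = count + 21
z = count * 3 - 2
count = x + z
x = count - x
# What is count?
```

Trace:
`count = 19` → count = 19
`x = count + 21` → x = 40
`z = count * 3 - 2` → z = 55
`count = x + z` → count = 95
`x = count - x` → x = 55
So count = 95

Answer: 95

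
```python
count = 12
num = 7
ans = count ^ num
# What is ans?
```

Trace:
`count = 12` → count = 12
`num = 7` → num = 7
`ans = count ^ num` → ans = 11
So ans = 11

Answer: 11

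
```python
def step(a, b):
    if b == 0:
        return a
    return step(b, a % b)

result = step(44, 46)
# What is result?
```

step(44, 46) -> step(46, 44) -> step(44, 2) -> step(2, 0) -> 2

Answer: 2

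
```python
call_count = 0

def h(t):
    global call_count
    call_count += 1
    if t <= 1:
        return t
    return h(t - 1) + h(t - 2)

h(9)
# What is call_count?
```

Calls(t) = 1 + Calls(t-1) + Calls(t-2); Calls(0)=Calls(1)=1. For t=9 this gives 109.

Answer: 109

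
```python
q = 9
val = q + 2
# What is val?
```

Trace:
`q = 9` → q = 9
`val = q + 2` → val = 11
So val = 11

Answer: 11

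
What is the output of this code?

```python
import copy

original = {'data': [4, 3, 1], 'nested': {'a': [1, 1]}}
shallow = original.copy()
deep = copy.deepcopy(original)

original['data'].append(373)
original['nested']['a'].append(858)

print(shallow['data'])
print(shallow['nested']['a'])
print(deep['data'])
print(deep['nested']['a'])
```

Key concept: comparing shallow vs deep copy.
Step by step:
`original = {'data': [4, 3, 1], 'nested': {'a': [1, 1]}}` → original = {'data': [4, 3, 1], 'nested': {'a': [1, 1]}}
`shallow = original.copy()` → shallow = {'data': [4, 3, 1], 'nested': {'a': [1, 1]}}
`deep = copy.deepcopy(original)` → deep = {'data': [4, 3, 1], 'nested': {'a': [1, 1]}}
`original['data'].append(373)` → original = {'data': [4, 3, 1, 373], 'nested': {'a': [1, 1]}}; shallow = {'data': [4, 3, 1, 373], 'nested': {'a': [1, 1]}}
`original['nested']['a'].append(858)` → original = {'data': [4, 3, 1, 373], 'nested': {'a': [1, 1, 858]}}; shallow = {'data': [4, 3, 1, 373], 'nested': {'a': [1, 1, 858]}}
`print(shallow['data'])` → prints [4, 3, 1, 373]
`print(shallow['nested']['a'])` → prints [1, 1, 858]
`print(deep['data'])` → prints [4, 3, 1]
`print(deep['nested']['a'])` → prints [1, 1]

Answer:
[4, 3, 1, 373]
[1, 1, 858]
[4, 3, 1]
[1, 1]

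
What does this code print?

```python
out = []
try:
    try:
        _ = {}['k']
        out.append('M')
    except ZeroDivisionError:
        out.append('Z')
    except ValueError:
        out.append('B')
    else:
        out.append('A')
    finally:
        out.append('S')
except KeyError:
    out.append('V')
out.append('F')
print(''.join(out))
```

Execution trace: 'S' (finally) → 'V' (outer except KeyError) → 'F' (after the try/except). Output: SVF

Answer: SVF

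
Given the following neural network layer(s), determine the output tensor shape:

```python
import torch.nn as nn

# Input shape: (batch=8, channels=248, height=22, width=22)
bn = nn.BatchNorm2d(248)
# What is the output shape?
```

Input: (8, 248, 22, 22) -> Output: (8, 248, 22, 22)

Answer: (8, 248, 22, 22)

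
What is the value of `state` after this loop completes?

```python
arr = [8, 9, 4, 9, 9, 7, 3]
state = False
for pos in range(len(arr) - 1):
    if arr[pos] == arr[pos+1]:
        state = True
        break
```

Check consecutive duplicates in [8, 9, 4, 9, 9, 7, 3]
`state` takes the values: False → True

Answer: True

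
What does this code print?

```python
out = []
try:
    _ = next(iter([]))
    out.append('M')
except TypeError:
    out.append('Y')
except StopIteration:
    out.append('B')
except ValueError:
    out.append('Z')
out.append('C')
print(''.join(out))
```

Execution trace: 'B' (except StopIteration) → 'C' (after the try/except). Output: BC

Answer: BC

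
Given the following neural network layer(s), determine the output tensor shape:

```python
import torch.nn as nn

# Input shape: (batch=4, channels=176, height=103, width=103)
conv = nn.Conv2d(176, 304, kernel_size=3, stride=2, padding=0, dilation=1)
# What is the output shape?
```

Input: (4, 176, 103, 103) -> Output: (4, 304, 51, 51)

Answer: (4, 304, 51, 51)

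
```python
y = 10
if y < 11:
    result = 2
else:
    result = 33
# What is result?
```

Trace:
`y = 10` → y = 10
`if y < 11: ...` → y < 11 is True → result = 2
So result = 2

Answer: 2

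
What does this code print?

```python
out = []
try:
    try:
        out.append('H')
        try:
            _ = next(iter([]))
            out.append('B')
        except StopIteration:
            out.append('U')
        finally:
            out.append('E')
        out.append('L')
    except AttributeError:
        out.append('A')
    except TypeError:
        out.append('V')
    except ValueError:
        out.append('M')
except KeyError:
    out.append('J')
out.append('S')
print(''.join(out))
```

Execution trace: 'H' (try body) → 'U' (inner except StopIteration) → 'E' (inner finally) → 'L' (try body, no exception) → 'S' (after the try/except). Output: HUELS

Answer: HUELS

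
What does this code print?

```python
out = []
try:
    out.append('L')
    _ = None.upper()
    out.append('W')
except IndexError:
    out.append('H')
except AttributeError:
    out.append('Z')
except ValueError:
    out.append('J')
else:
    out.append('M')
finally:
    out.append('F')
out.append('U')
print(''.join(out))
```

Execution trace: 'L' (try body) → 'Z' (except AttributeError) → 'F' (finally) → 'U' (after the try/except). Output: LZFU

Answer: LZFU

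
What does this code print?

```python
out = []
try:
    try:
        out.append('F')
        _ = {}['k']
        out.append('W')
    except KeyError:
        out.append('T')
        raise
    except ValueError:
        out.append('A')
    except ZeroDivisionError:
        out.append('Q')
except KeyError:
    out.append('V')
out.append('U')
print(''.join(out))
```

Execution trace: 'F' (try body) → 'T' (except KeyError) → 'V' (outer except KeyError) → 'U' (after the try/except). Output: FTVU

Answer: FTVU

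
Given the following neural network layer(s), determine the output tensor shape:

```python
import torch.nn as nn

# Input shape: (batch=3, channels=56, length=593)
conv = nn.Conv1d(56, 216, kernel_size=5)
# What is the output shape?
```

Input: (3, 56, 593) -> Output: (3, 216, 589)

Answer: (3, 216, 589)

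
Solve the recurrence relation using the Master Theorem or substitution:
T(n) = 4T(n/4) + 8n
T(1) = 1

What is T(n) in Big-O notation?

By Master Theorem: a=4, b=4, f(n)=8n. Since log_4(4) = 1 and f(n) = Θ(n^1), Case 2 applies. T(n) = O(n log n).

Answer: O(n log n)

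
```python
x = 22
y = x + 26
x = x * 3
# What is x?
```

Trace:
`x = 22` → x = 22
`y = x + 26` → y = 48
`x = x * 3` → x = 66
So x = 66

Answer: 66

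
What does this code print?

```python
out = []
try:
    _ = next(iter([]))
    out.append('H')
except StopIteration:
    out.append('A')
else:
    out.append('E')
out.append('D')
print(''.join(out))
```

Execution trace: 'A' (except StopIteration) → 'D' (after the try/except). Output: AD

Answer: AD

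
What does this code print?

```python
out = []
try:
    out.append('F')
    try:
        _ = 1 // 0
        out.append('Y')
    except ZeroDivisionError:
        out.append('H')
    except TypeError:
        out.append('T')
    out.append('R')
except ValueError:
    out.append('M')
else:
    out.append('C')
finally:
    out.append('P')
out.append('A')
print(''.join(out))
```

Execution trace: 'F' (try body) → 'H' (inner except ZeroDivisionError) → 'R' (try body, no exception) → 'C' (else) → 'P' (finally) → 'A' (after the try/except). Output: FHRCPA

Answer: FHRCPA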